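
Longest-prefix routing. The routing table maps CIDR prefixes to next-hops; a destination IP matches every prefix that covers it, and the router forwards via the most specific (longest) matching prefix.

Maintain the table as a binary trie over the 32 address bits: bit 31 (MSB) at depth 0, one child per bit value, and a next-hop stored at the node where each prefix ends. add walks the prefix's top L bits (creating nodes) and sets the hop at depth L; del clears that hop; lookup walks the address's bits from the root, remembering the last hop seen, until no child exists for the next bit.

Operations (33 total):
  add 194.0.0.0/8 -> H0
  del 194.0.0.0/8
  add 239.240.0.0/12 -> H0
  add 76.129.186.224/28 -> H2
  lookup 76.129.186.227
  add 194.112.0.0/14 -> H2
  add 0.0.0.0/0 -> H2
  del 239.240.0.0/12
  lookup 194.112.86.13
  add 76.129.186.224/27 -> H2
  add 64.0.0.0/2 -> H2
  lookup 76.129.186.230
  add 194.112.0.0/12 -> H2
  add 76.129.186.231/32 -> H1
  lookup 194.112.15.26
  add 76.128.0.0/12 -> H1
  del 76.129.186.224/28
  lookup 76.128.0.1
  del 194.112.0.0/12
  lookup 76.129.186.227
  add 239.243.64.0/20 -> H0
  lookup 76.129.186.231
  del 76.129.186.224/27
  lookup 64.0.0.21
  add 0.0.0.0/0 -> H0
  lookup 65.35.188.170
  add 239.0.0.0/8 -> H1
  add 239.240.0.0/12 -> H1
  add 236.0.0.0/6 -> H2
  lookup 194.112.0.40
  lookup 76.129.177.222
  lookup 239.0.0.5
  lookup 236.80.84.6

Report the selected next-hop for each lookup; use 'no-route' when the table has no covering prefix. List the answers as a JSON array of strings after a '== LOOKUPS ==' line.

Process each operation:
  + 194.0.0.0/8 (H0) depth=8
  - 194.0.0.0/8 clear@8
  + 239.240.0.0/12 (H0) depth=12
  + 76.129.186.224/28 (H2) depth=28
  ? 76.129.186.227  path d0:-→d1:-→d2:-→d3:-→d4:-→d5:-→d6:-→d7:-→d8:-→d9:-→d10:-→d11:-→d12:-→d13:-→d14:-→d15:-→d16:-→d17:-→d18:-→d19:-→d20:-→d21:-→d22:-→d23:-→d24:-→d25:-→d26:-→d27:-→d28:H2  best=H2
  + 194.112.0.0/14 (H2) depth=14
  + 0.0.0.0/0 (H2) depth=0
  - 239.240.0.0/12 clear@12
  ? 194.112.86.13  path d0:H2→d1:-→d2:-→d3:-→d4:-→d5:-→d6:-→d7:-→d8:-→d9:-→d10:-→d11:-→d12:-→d13:-→d14:H2  best=H2
  + 76.129.186.224/27 (H2) depth=27
  + 64.0.0.0/2 (H2) depth=2
  ? 76.129.186.230  path d0:H2→d1:-→d2:H2→d3:-→d4:-→d5:-→d6:-→d7:-→d8:-→d9:-→d10:-→d11:-→d12:-→d13:-→d14:-→d15:-→d16:-→d17:-→d18:-→d19:-→d20:-→d21:-→d22:-→d23:-→d24:-→d25:-→d26:-→d27:H2→d28:H2  best=H2
  + 194.112.0.0/12 (H2) depth=12
  + 76.129.186.231/32 (H1) depth=32
  ? 194.112.15.26  path d0:H2→d1:-→d2:-→d3:-→d4:-→d5:-→d6:-→d7:-→d8:-→d9:-→d10:-→d11:-→d12:H2→d13:-→d14:H2  best=H2
  + 76.128.0.0/12 (H1) depth=12
  - 76.129.186.224/28 clear@28
  ? 76.128.0.1  path d0:H2→d1:-→d2:H2→d3:-→d4:-→d5:-→d6:-→d7:-→d8:-→d9:-→d10:-→d11:-→d12:H1→d13:-→d14:-→d15:-  best=H1
  - 194.112.0.0/12 clear@12
  ? 76.129.186.227  path d0:H2→d1:-→d2:H2→d3:-→d4:-→d5:-→d6:-→d7:-→d8:-→d9:-→d10:-→d11:-→d12:H1→d13:-→d14:-→d15:-→d16:-→d17:-→d18:-→d19:-→d20:-→d21:-→d22:-→d23:-→d24:-→d25:-→d26:-→d27:H2→d28:-→d29:-  best=H2
  + 239.243.64.0/20 (H0) depth=20
  ? 76.129.186.231  path d0:H2→d1:-→d2:H2→d3:-→d4:-→d5:-→d6:-→d7:-→d8:-→d9:-→d10:-→d11:-→d12:H1→d13:-→d14:-→d15:-→d16:-→d17:-→d18:-→d19:-→d20:-→d21:-→d22:-→d23:-→d24:-→d25:-→d26:-→d27:H2→d28:-→d29:-→d30:-→d31:-→d32:H1  best=H1
  - 76.129.186.224/27 clear@27
  ? 64.0.0.21  path d0:H2→d1:-→d2:H2→d3:-→d4:-  best=H2
  + 0.0.0.0/0 (H0) depth=0
  ? 65.35.188.170  path d0:H0→d1:-→d2:H2→d3:-→d4:-  best=H2
  + 239.0.0.0/8 (H1) depth=8
  + 239.240.0.0/12 (H1) depth=12
  + 236.0.0.0/6 (H2) depth=6
  ? 194.112.0.40  path d0:H0→d1:-→d2:-→d3:-→d4:-→d5:-→d6:-→d7:-→d8:-→d9:-→d10:-→d11:-→d12:-→d13:-→d14:H2  best=H2
  ? 76.129.177.222  path d0:H0→d1:-→d2:H2→d3:-→d4:-→d5:-→d6:-→d7:-→d8:-→d9:-→d10:-→d11:-→d12:H1→d13:-→d14:-→d15:-→d16:-→d17:-→d18:-→d19:-→d20:-  best=H1
  ? 239.0.0.5  path d0:H0→d1:-→d2:-→d3:-→d4:-→d5:-→d6:H2→d7:-→d8:H1  best=H1
  ? 236.80.84.6  path d0:H0→d1:-→d2:-→d3:-→d4:-→d5:-→d6:H2  best=H2

== LOOKUPS ==
["H2","H2","H2","H2","H1","H2","H1","H2","H2","H2","H1","H1","H2"]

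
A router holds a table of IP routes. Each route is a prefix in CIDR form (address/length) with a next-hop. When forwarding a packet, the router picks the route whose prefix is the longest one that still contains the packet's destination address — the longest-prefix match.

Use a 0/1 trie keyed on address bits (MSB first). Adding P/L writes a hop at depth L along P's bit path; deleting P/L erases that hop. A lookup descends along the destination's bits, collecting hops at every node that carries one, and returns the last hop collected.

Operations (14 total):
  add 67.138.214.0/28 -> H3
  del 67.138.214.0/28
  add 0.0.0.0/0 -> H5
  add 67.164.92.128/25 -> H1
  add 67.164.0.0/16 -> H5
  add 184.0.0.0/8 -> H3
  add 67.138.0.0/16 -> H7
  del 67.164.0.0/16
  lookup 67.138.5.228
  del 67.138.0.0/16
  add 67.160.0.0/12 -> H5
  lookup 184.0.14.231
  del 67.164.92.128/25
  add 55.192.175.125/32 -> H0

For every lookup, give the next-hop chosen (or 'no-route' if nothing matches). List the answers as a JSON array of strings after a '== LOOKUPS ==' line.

Apply in order:
  + 67.138.214.0/28 (H3) depth=28
  - 67.138.214.0/28 clear@28
  + 0.0.0.0/0 (H5) depth=0
  + 67.164.92.128/25 (H1) depth=25
  + 67.164.0.0/16 (H5) depth=16
  + 184.0.0.0/8 (H3) depth=8
  + 67.138.0.0/16 (H7) depth=16
  - 67.164.0.0/16 clear@16
  ? 67.138.5.228  path d0:H5→d1:-→d2:-→d3:-→d4:-→d5:-→d6:-→d7:-→d8:-→d9:-→d10:-→d11:-→d12:-→d13:-→d14:-→d15:-→d16:H7  best=H7
  - 67.138.0.0/16 clear@16
  + 67.160.0.0/12 (H5) depth=12
  ? 184.0.14.231  path d0:H5→d1:-→d2:-→d3:-→d4:-→d5:-→d6:-→d7:-→d8:H3  best=H3
  - 67.164.92.128/25 clear@25
  + 55.192.175.125/32 (H0) depth=32

== LOOKUPS ==
["H7","H3"]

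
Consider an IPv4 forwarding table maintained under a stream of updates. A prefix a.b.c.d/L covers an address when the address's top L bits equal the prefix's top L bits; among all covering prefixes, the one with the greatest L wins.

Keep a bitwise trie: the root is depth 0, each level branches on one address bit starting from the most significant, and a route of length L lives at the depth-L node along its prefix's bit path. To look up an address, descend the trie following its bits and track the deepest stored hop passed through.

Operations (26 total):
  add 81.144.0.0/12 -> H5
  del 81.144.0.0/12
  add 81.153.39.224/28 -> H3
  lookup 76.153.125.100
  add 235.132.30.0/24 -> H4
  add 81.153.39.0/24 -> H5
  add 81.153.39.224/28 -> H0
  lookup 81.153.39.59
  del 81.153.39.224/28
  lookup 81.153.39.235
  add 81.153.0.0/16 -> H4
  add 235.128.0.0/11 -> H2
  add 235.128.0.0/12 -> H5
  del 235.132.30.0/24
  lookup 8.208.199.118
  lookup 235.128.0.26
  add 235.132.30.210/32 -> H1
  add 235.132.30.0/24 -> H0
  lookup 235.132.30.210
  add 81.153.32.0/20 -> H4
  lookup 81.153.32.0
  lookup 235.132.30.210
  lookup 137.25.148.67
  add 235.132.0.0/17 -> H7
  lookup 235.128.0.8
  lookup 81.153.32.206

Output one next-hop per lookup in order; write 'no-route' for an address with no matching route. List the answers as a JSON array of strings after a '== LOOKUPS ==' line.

Trace:
  add 81.144.0.0/12 -> H5 at depth 12
  del 81.144.0.0/12 (clear depth 12)
  add 81.153.39.224/28 -> H3 at depth 28
  ? 76.153.125.100  path d0:-→d1:-→d2:-→d3:-  best=no-route
  add 235.132.30.0/24 -> H4 at depth 24
  add 81.153.39.0/24 -> H5 at depth 24
  add 81.153.39.224/28 -> H0 at depth 28
  ? 81.153.39.59  path d0:-→d1:-→d2:-→d3:-→d4:-→d5:-→d6:-→d7:-→d8:-→d9:-→d10:-→d11:-→d12:-→d13:-→d14:-→d15:-→d16:-→d17:-→d18:-→d19:-→d20:-→d21:-→d22:-→d23:-→d24:H5  best=H5
  del 81.153.39.224/28 (clear depth 28)
  ? 81.153.39.235  path d0:-→d1:-→d2:-→d3:-→d4:-→d5:-→d6:-→d7:-→d8:-→d9:-→d10:-→d11:-→d12:-→d13:-→d14:-→d15:-→d16:-→d17:-→d18:-→d19:-→d20:-→d21:-→d22:-→d23:-→d24:H5→d25:-→d26:-→d27:-→d28:-  best=H5
  add 81.153.0.0/16 -> H4 at depth 16
  add 235.128.0.0/11 -> H2 at depth 11
  add 235.128.0.0/12 -> H5 at depth 12
  del 235.132.30.0/24 (clear depth 24)
  ? 8.208.199.118  path d0:-→d1:-  best=no-route
  ? 235.128.0.26  path d0:-→d1:-→d2:-→d3:-→d4:-→d5:-→d6:-→d7:-→d8:-→d9:-→d10:-→d11:H2→d12:H5→d13:-  best=H5
  add 235.132.30.210/32 -> H1 at depth 32
  add 235.132.30.0/24 -> H0 at depth 24
  ? 235.132.30.210  path d0:-→d1:-→d2:-→d3:-→d4:-→d5:-→d6:-→d7:-→d8:-→d9:-→d10:-→d11:H2→d12:H5→d13:-→d14:-→d15:-→d16:-→d17:-→d18:-→d19:-→d20:-→d21:-→d22:-→d23:-→d24:H0→d25:-→d26:-→d27:-→d28:-→d29:-→d30:-→d31:-→d32:H1  best=H1
  add 81.153.32.0/20 -> H4 at depth 20
  ? 81.153.32.0  path d0:-→d1:-→d2:-→d3:-→d4:-→d5:-→d6:-→d7:-→d8:-→d9:-→d10:-→d11:-→d12:-→d13:-→d14:-→d15:-→d16:H4→d17:-→d18:-→d19:-→d20:H4→d21:-  best=H4
  ? 235.132.30.210  path d0:-→d1:-→d2:-→d3:-→d4:-→d5:-→d6:-→d7:-→d8:-→d9:-→d10:-→d11:H2→d12:H5→d13:-→d14:-→d15:-→d16:-→d17:-→d18:-→d19:-→d20:-→d21:-→d22:-→d23:-→d24:H0→d25:-→d26:-→d27:-→d28:-→d29:-→d30:-→d31:-→d32:H1  best=H1
  ? 137.25.148.67  path d0:-→d1:-  best=no-route
  add 235.132.0.0/17 -> H7 at depth 17
  ? 235.128.0.8  path d0:-→d1:-→d2:-→d3:-→d4:-→d5:-→d6:-→d7:-→d8:-→d9:-→d10:-→d11:H2→d12:H5→d13:-  best=H5
  ? 81.153.32.206  path d0:-→d1:-→d2:-→d3:-→d4:-→d5:-→d6:-→d7:-→d8:-→d9:-→d10:-→d11:-→d12:-→d13:-→d14:-→d15:-→d16:H4→d17:-→d18:-→d19:-→d20:H4→d21:-  best=H4

== LOOKUPS ==
["no-route","H5","H5","no-route","H5","H1","H4","H1","no-route","H5","H4"]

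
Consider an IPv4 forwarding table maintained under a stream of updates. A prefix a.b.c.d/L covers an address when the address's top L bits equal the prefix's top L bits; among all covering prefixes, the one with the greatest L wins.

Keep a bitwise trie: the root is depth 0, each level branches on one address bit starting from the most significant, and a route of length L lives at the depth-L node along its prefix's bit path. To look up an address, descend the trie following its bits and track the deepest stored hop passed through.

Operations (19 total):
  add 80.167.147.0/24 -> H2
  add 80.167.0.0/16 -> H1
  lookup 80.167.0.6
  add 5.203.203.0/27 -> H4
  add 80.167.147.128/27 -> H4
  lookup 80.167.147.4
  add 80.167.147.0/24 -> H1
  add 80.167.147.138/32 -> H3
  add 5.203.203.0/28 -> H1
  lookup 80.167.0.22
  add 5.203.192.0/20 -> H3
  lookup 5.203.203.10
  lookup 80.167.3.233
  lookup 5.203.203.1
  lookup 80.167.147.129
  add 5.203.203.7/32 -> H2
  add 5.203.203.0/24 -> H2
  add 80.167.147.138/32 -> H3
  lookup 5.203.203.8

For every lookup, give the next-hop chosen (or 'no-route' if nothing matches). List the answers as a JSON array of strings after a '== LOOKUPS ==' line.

Process each operation:
  add 80.167.147.0/24 -> H2 at depth 24
  add 80.167.0.0/16 -> H1 at depth 16
  lookup 80.167.0.6: bits 0101000010100111 walk d0:-→d1:-→d2:-→d3:-→d4:-→d5:-→d6:-→d7:-→d8:-→d9:-→d10:-→d11:-→d12:-→d13:-→d14:-→d15:-→d16:H1 -> H1
  add 5.203.203.0/27 -> H4 at depth 27
  add 80.167.147.128/27 -> H4 at depth 27
  lookup 80.167.147.4: bits 010100001010011110010011 walk d0:-→d1:-→d2:-→d3:-→d4:-→d5:-→d6:-→d7:-→d8:-→d9:-→d10:-→d11:-→d12:-→d13:-→d14:-→d15:-→d16:H1→d17:-→d18:-→d19:-→d20:-→d21:-→d22:-→d23:-→d24:H2 -> H2
  add 80.167.147.0/24 -> H1 at depth 24
  add 80.167.147.138/32 -> H3 at depth 32
  add 5.203.203.0/28 -> H1 at depth 28
  lookup 80.167.0.22: bits 0101000010100111 walk d0:-→d1:-→d2:-→d3:-→d4:-→d5:-→d6:-→d7:-→d8:-→d9:-→d10:-→d11:-→d12:-→d13:-→d14:-→d15:-→d16:H1 -> H1
  add 5.203.192.0/20 -> H3 at depth 20
  lookup 5.203.203.10: bits 0000010111001011110010110000 walk d0:-→d1:-→d2:-→d3:-→d4:-→d5:-→d6:-→d7:-→d8:-→d9:-→d10:-→d11:-→d12:-→d13:-→d14:-→d15:-→d16:-→d17:-→d18:-→d19:-→d20:H3→d21:-→d22:-→d23:-→d24:-→d25:-→d26:-→d27:H4→d28:H1 -> H1
  lookup 80.167.3.233: bits 0101000010100111 walk d0:-→d1:-→d2:-→d3:-→d4:-→d5:-→d6:-→d7:-→d8:-→d9:-→d10:-→d11:-→d12:-→d13:-→d14:-→d15:-→d16:H1 -> H1
  lookup 5.203.203.1: bits 0000010111001011110010110000 walk d0:-→d1:-→d2:-→d3:-→d4:-→d5:-→d6:-→d7:-→d8:-→d9:-→d10:-→d11:-→d12:-→d13:-→d14:-→d15:-→d16:-→d17:-→d18:-→d19:-→d20:H3→d21:-→d22:-→d23:-→d24:-→d25:-→d26:-→d27:H4→d28:H1 -> H1
  lookup 80.167.147.129: bits 0101000010100111100100111000 walk d0:-→d1:-→d2:-→d3:-→d4:-→d5:-→d6:-→d7:-→d8:-→d9:-→d10:-→d11:-→d12:-→d13:-→d14:-→d15:-→d16:H1→d17:-→d18:-→d19:-→d20:-→d21:-→d22:-→d23:-→d24:H1→d25:-→d26:-→d27:H4→d28:- -> H4
  add 5.203.203.7/32 -> H2 at depth 32
  add 5.203.203.0/24 -> H2 at depth 24
  add 80.167.147.138/32 -> H3 at depth 32
  lookup 5.203.203.8: bits 0000010111001011110010110000 walk d0:-→d1:-→d2:-→d3:-→d4:-→d5:-→d6:-→d7:-→d8:-→d9:-→d10:-→d11:-→d12:-→d13:-→d14:-→d15:-→d16:-→d17:-→d18:-→d19:-→d20:H3→d21:-→d22:-→d23:-→d24:H2→d25:-→d26:-→d27:H4→d28:H1 -> H1

== LOOKUPS ==
["H1","H2","H1","H1","H1","H1","H4","H1"]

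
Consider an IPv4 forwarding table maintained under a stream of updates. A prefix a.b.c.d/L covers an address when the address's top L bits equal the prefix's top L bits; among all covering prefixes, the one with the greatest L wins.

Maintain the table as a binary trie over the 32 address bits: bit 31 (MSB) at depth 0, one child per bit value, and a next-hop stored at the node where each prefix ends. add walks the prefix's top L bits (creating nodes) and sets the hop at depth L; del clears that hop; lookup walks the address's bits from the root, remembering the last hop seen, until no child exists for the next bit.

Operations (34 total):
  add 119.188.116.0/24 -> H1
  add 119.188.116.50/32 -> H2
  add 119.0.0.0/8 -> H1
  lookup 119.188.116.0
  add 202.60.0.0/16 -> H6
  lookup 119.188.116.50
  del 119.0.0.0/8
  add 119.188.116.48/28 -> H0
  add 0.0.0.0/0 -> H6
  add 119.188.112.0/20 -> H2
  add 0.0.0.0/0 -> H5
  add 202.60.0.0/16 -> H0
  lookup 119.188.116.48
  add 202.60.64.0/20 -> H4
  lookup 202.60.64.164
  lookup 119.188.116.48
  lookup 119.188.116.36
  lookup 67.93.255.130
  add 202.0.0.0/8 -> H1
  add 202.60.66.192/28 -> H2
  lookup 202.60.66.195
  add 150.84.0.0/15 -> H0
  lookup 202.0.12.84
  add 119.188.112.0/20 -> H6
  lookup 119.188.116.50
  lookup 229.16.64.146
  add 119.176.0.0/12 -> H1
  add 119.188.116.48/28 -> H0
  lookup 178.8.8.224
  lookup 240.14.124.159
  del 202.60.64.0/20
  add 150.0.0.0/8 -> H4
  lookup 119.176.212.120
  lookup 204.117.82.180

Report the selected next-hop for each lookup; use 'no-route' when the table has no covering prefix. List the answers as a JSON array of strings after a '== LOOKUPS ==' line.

Trace:
  + 119.188.116.0/24 (H1) depth=24
  + 119.188.116.50/32 (H2) depth=32
  + 119.0.0.0/8 (H1) depth=8
  lookup 119.188.116.0: bits 01110111101111000111010000 walk d0:-→d1:-→d2:-→d3:-→d4:-→d5:-→d6:-→d7:-→d8:H1→d9:-→d10:-→d11:-→d12:-→d13:-→d14:-→d15:-→d16:-→d17:-→d18:-→d19:-→d20:-→d21:-→d22:-→d23:-→d24:H1→d25:-→d26:- -> H1
  + 202.60.0.0/16 (H6) depth=16
  lookup 119.188.116.50: bits 01110111101111000111010000110010 walk d0:-→d1:-→d2:-→d3:-→d4:-→d5:-→d6:-→d7:-→d8:H1→d9:-→d10:-→d11:-→d12:-→d13:-→d14:-→d15:-→d16:-→d17:-→d18:-→d19:-→d20:-→d21:-→d22:-→d23:-→d24:H1→d25:-→d26:-→d27:-→d28:-→d29:-→d30:-→d31:-→d32:H2 -> H2
  - 119.0.0.0/8 clear@8
  + 119.188.116.48/28 (H0) depth=28
  + 0.0.0.0/0 (H6) depth=0
  + 119.188.112.0/20 (H2) depth=20
  + 0.0.0.0/0 (H5) depth=0
  + 202.60.0.0/16 (H0) depth=16
  lookup 119.188.116.48: bits 011101111011110001110100001100 walk d0:H5→d1:-→d2:-→d3:-→d4:-→d5:-→d6:-→d7:-→d8:-→d9:-→d10:-→d11:-→d12:-→d13:-→d14:-→d15:-→d16:-→d17:-→d18:-→d19:-→d20:H2→d21:-→d22:-→d23:-→d24:H1→d25:-→d26:-→d27:-→d28:H0→d29:-→d30:- -> H0
  + 202.60.64.0/20 (H4) depth=20
  lookup 202.60.64.164: bits 11001010001111000100 walk d0:H5→d1:-→d2:-→d3:-→d4:-→d5:-→d6:-→d7:-→d8:-→d9:-→d10:-→d11:-→d12:-→d13:-→d14:-→d15:-→d16:H0→d17:-→d18:-→d19:-→d20:H4 -> H4
  lookup 119.188.116.48: bits 011101111011110001110100001100 walk d0:H5→d1:-→d2:-→d3:-→d4:-→d5:-→d6:-→d7:-→d8:-→d9:-→d10:-→d11:-→d12:-→d13:-→d14:-→d15:-→d16:-→d17:-→d18:-→d19:-→d20:H2→d21:-→d22:-→d23:-→d24:H1→d25:-→d26:-→d27:-→d28:H0→d29:-→d30:- -> H0
  lookup 119.188.116.36: bits 011101111011110001110100001 walk d0:H5→d1:-→d2:-→d3:-→d4:-→d5:-→d6:-→d7:-→d8:-→d9:-→d10:-→d11:-→d12:-→d13:-→d14:-→d15:-→d16:-→d17:-→d18:-→d19:-→d20:H2→d21:-→d22:-→d23:-→d24:H1→d25:-→d26:-→d27:- -> H1
  lookup 67.93.255.130: bits 01 walk d0:H5→d1:-→d2:- -> H5
  + 202.0.0.0/8 (H1) depth=8
  + 202.60.66.192/28 (H2) depth=28
  lookup 202.60.66.195: bits 1100101000111100010000101100 walk d0:H5→d1:-→d2:-→d3:-→d4:-→d5:-→d6:-→d7:-→d8:H1→d9:-→d10:-→d11:-→d12:-→d13:-→d14:-→d15:-→d16:H0→d17:-→d18:-→d19:-→d20:H4→d21:-→d22:-→d23:-→d24:-→d25:-→d26:-→d27:-→d28:H2 -> H2
  + 150.84.0.0/15 (H0) depth=15
  lookup 202.0.12.84: bits 1100101000 walk d0:H5→d1:-→d2:-→d3:-→d4:-→d5:-→d6:-→d7:-→d8:H1→d9:-→d10:- -> H1
  + 119.188.112.0/20 (H6) depth=20
  lookup 119.188.116.50: bits 01110111101111000111010000110010 walk d0:H5→d1:-→d2:-→d3:-→d4:-→d5:-→d6:-→d7:-→d8:-→d9:-→d10:-→d11:-→d12:-→d13:-→d14:-→d15:-→d16:-→d17:-→d18:-→d19:-→d20:H6→d21:-→d22:-→d23:-→d24:H1→d25:-→d26:-→d27:-→d28:H0→d29:-→d30:-→d31:-→d32:H2 -> H2
  lookup 229.16.64.146: bits 11 walk d0:H5→d1:-→d2:- -> H5
  + 119.176.0.0/12 (H1) depth=12
  + 119.188.116.48/28 (H0) depth=28
  lookup 178.8.8.224: bits 10 walk d0:H5→d1:-→d2:- -> H5
  lookup 240.14.124.159: bits 11 walk d0:H5→d1:-→d2:- -> H5
  - 202.60.64.0/20 clear@20
  + 150.0.0.0/8 (H4) depth=8
  lookup 119.176.212.120: bits 011101111011 walk d0:H5→d1:-→d2:-→d3:-→d4:-→d5:-→d6:-→d7:-→d8:-→d9:-→d10:-→d11:-→d12:H1 -> H1
  lookup 204.117.82.180: bits 11001 walk d0:H5→d1:-→d2:-→d3:-→d4:-→d5:- -> H5

== LOOKUPS ==
["H1","H2","H0","H4","H0","H1","H5","H2","H1","H2","H5","H5","H5","H1","H5"]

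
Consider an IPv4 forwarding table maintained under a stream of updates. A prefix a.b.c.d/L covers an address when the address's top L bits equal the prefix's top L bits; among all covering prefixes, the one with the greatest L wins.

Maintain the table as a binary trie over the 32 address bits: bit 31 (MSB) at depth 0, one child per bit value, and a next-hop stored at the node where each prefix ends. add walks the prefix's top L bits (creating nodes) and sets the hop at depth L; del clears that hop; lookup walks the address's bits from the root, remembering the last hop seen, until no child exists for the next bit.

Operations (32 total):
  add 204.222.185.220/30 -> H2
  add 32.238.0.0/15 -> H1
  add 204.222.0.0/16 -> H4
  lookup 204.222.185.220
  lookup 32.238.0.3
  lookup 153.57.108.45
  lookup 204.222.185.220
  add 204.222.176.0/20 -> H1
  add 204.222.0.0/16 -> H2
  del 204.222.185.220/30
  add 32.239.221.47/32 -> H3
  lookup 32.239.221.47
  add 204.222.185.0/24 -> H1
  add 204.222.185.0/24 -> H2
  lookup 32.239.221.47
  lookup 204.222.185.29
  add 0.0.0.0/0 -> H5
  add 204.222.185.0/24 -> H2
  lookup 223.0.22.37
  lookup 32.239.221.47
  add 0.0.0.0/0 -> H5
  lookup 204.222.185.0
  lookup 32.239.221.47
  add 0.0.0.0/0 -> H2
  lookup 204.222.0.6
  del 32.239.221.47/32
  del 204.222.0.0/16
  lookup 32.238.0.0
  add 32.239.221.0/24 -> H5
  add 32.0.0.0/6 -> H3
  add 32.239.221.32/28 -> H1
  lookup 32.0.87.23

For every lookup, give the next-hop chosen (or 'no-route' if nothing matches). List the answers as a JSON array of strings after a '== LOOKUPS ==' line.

Process each operation:
  + 204.222.185.220/30 (H2) depth=30
  + 32.238.0.0/15 (H1) depth=15
  + 204.222.0.0/16 (H4) depth=16
  lookup 204.222.185.220: bits 110011001101111010111001110111 walk d0:-→d1:-→d2:-→d3:-→d4:-→d5:-→d6:-→d7:-→d8:-→d9:-→d10:-→d11:-→d12:-→d13:-→d14:-→d15:-→d16:H4→d17:-→d18:-→d19:-→d20:-→d21:-→d22:-→d23:-→d24:-→d25:-→d26:-→d27:-→d28:-→d29:-→d30:H2 -> H2
  lookup 32.238.0.3: bits 001000001110111 walk d0:-→d1:-→d2:-→d3:-→d4:-→d5:-→d6:-→d7:-→d8:-→d9:-→d10:-→d11:-→d12:-→d13:-→d14:-→d15:H1 -> H1
  lookup 153.57.108.45: bits 1 walk d0:-→d1:- -> no-route
  lookup 204.222.185.220: bits 110011001101111010111001110111 walk d0:-→d1:-→d2:-→d3:-→d4:-→d5:-→d6:-→d7:-→d8:-→d9:-→d10:-→d11:-→d12:-→d13:-→d14:-→d15:-→d16:H4→d17:-→d18:-→d19:-→d20:-→d21:-→d22:-→d23:-→d24:-→d25:-→d26:-→d27:-→d28:-→d29:-→d30:H2 -> H2
  + 204.222.176.0/20 (H1) depth=20
  + 204.222.0.0/16 (H2) depth=16
  - 204.222.185.220/30 clear@30
  + 32.239.221.47/32 (H3) depth=32
  lookup 32.239.221.47: bits 00100000111011111101110100101111 walk d0:-→d1:-→d2:-→d3:-→d4:-→d5:-→d6:-→d7:-→d8:-→d9:-→d10:-→d11:-→d12:-→d13:-→d14:-→d15:H1→d16:-→d17:-→d18:-→d19:-→d20:-→d21:-→d22:-→d23:-→d24:-→d25:-→d26:-→d27:-→d28:-→d29:-→d30:-→d31:-→d32:H3 -> H3
  + 204.222.185.0/24 (H1) depth=24
  + 204.222.185.0/24 (H2) depth=24
  lookup 32.239.221.47: bits 00100000111011111101110100101111 walk d0:-→d1:-→d2:-→d3:-→d4:-→d5:-→d6:-→d7:-→d8:-→d9:-→d10:-→d11:-→d12:-→d13:-→d14:-→d15:H1→d16:-→d17:-→d18:-→d19:-→d20:-→d21:-→d22:-→d23:-→d24:-→d25:-→d26:-→d27:-→d28:-→d29:-→d30:-→d31:-→d32:H3 -> H3
  lookup 204.222.185.29: bits 110011001101111010111001 walk d0:-→d1:-→d2:-→d3:-→d4:-→d5:-→d6:-→d7:-→d8:-→d9:-→d10:-→d11:-→d12:-→d13:-→d14:-→d15:-→d16:H2→d17:-→d18:-→d19:-→d20:H1→d21:-→d22:-→d23:-→d24:H2 -> H2
  + 0.0.0.0/0 (H5) depth=0
  + 204.222.185.0/24 (H2) depth=24
  lookup 223.0.22.37: bits 110 walk d0:H5→d1:-→d2:-→d3:- -> H5
  lookup 32.239.221.47: bits 00100000111011111101110100101111 walk d0:H5→d1:-→d2:-→d3:-→d4:-→d5:-→d6:-→d7:-→d8:-→d9:-→d10:-→d11:-→d12:-→d13:-→d14:-→d15:H1→d16:-→d17:-→d18:-→d19:-→d20:-→d21:-→d22:-→d23:-→d24:-→d25:-→d26:-→d27:-→d28:-→d29:-→d30:-→d31:-→d32:H3 -> H3
  + 0.0.0.0/0 (H5) depth=0
  lookup 204.222.185.0: bits 110011001101111010111001 walk d0:H5→d1:-→d2:-→d3:-→d4:-→d5:-→d6:-→d7:-→d8:-→d9:-→d10:-→d11:-→d12:-→d13:-→d14:-→d15:-→d16:H2→d17:-→d18:-→d19:-→d20:H1→d21:-→d22:-→d23:-→d24:H2 -> H2
  lookup 32.239.221.47: bits 00100000111011111101110100101111 walk d0:H5→d1:-→d2:-→d3:-→d4:-→d5:-→d6:-→d7:-→d8:-→d9:-→d10:-→d11:-→d12:-→d13:-→d14:-→d15:H1→d16:-→d17:-→d18:-→d19:-→d20:-→d21:-→d22:-→d23:-→d24:-→d25:-→d26:-→d27:-→d28:-→d29:-→d30:-→d31:-→d32:H3 -> H3
  + 0.0.0.0/0 (H2) depth=0
  lookup 204.222.0.6: bits 1100110011011110 walk d0:H2→d1:-→d2:-→d3:-→d4:-→d5:-→d6:-→d7:-→d8:-→d9:-→d10:-→d11:-→d12:-→d13:-→d14:-→d15:-→d16:H2 -> H2
  - 32.239.221.47/32 clear@32
  - 204.222.0.0/16 clear@16
  lookup 32.238.0.0: bits 001000001110111 walk d0:H2→d1:-→d2:-→d3:-→d4:-→d5:-→d6:-→d7:-→d8:-→d9:-→d10:-→d11:-→d12:-→d13:-→d14:-→d15:H1 -> H1
  + 32.239.221.0/24 (H5) depth=24
  + 32.0.0.0/6 (H3) depth=6
  + 32.239.221.32/28 (H1) depth=28
  lookup 32.0.87.23: bits 00100000 walk d0:H2→d1:-→d2:-→d3:-→d4:-→d5:-→d6:H3→d7:-→d8:- -> H3

== LOOKUPS ==
["H2","H1","no-route","H2","H3","H3","H2","H5","H3","H2","H3","H2","H1","H3"]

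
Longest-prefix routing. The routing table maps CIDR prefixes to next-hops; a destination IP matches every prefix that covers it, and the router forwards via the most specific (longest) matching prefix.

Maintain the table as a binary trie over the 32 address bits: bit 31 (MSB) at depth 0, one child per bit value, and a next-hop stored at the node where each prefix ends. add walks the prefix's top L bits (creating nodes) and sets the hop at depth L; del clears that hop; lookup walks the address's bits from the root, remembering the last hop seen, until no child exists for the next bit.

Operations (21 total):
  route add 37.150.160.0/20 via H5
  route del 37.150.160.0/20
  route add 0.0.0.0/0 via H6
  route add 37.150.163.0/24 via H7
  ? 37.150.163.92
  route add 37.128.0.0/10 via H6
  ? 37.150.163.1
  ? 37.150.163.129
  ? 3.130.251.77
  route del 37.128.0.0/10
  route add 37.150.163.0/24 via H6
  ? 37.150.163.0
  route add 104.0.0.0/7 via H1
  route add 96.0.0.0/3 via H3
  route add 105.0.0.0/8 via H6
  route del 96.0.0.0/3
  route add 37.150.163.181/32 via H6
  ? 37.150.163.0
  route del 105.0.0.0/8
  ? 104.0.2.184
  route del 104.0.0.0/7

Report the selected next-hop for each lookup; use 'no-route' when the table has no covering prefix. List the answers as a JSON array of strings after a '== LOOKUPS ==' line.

Trace:
  + 37.150.160.0/20 (H5) depth=20
  del 37.150.160.0/20 (clear depth 20)
  + 0.0.0.0/0 (H6) depth=0
  + 37.150.163.0/24 (H7) depth=24
  Q 37.150.163.92: descend 001001011001011010100011 ; hops seen [H6,H7] ; pick H7
  + 37.128.0.0/10 (H6) depth=10
  Q 37.150.163.1: descend 001001011001011010100011 ; hops seen [H6,H6,H7] ; pick H7
  Q 37.150.163.129: descend 001001011001011010100011 ; hops seen [H6,H6,H7] ; pick H7
  Q 3.130.251.77: descend 00 ; hops seen [H6] ; pick H6
  del 37.128.0.0/10 (clear depth 10)
  + 37.150.163.0/24 (H6) depth=24
  Q 37.150.163.0: descend 001001011001011010100011 ; hops seen [H6,H6] ; pick H6
  + 104.0.0.0/7 (H1) depth=7
  + 96.0.0.0/3 (H3) depth=3
  + 105.0.0.0/8 (H6) depth=8
  del 96.0.0.0/3 (clear depth 3)
  + 37.150.163.181/32 (H6) depth=32
  Q 37.150.163.0: descend 001001011001011010100011 ; hops seen [H6,H6] ; pick H6
  del 105.0.0.0/8 (clear depth 8)
  Q 104.0.2.184: descend 0110100 ; hops seen [H6,H1] ; pick H1
  del 104.0.0.0/7 (clear depth 7)

== LOOKUPS ==
["H7","H7","H7","H6","H6","H6","H1"]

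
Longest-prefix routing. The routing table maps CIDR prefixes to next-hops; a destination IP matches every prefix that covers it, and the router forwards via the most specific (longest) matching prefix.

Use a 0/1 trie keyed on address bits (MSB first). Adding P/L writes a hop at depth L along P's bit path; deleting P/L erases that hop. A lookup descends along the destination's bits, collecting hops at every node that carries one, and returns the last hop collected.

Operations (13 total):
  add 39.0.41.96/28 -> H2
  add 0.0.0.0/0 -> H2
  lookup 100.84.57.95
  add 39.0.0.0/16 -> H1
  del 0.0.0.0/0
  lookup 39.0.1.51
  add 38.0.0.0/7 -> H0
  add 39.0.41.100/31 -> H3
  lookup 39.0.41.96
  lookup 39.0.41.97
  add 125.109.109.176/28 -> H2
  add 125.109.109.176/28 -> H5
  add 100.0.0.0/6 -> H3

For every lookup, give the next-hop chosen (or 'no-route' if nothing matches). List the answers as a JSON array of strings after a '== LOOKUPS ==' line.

Process each operation:
  + 39.0.41.96/28 (H2) depth=28
  + 0.0.0.0/0 (H2) depth=0
  lookup 100.84.57.95: bits 0 walk d0:H2→d1:- -> H2
  + 39.0.0.0/16 (H1) depth=16
  del 0.0.0.0/0 (clear depth 0)
  lookup 39.0.1.51: bits 001001110000000000 walk d0:-→d1:-→d2:-→d3:-→d4:-→d5:-→d6:-→d7:-→d8:-→d9:-→d10:-→d11:-→d12:-→d13:-→d14:-→d15:-→d16:H1→d17:-→d18:- -> H1
  + 38.0.0.0/7 (H0) depth=7
  + 39.0.41.100/31 (H3) depth=31
  lookup 39.0.41.96: bits 00100111000000000010100101100 walk d0:-→d1:-→d2:-→d3:-→d4:-→d5:-→d6:-→d7:H0→d8:-→d9:-→d10:-→d11:-→d12:-→d13:-→d14:-→d15:-→d16:H1→d17:-→d18:-→d19:-→d20:-→d21:-→d22:-→d23:-→d24:-→d25:-→d26:-→d27:-→d28:H2→d29:- -> H2
  lookup 39.0.41.97: bits 00100111000000000010100101100 walk d0:-→d1:-→d2:-→d3:-→d4:-→d5:-→d6:-→d7:H0→d8:-→d9:-→d10:-→d11:-→d12:-→d13:-→d14:-→d15:-→d16:H1→d17:-→d18:-→d19:-→d20:-→d21:-→d22:-→d23:-→d24:-→d25:-→d26:-→d27:-→d28:H2→d29:- -> H2
  + 125.109.109.176/28 (H2) depth=28
  + 125.109.109.176/28 (H5) depth=28
  + 100.0.0.0/6 (H3) depth=6

== LOOKUPS ==
["H2","H1","H2","H2"]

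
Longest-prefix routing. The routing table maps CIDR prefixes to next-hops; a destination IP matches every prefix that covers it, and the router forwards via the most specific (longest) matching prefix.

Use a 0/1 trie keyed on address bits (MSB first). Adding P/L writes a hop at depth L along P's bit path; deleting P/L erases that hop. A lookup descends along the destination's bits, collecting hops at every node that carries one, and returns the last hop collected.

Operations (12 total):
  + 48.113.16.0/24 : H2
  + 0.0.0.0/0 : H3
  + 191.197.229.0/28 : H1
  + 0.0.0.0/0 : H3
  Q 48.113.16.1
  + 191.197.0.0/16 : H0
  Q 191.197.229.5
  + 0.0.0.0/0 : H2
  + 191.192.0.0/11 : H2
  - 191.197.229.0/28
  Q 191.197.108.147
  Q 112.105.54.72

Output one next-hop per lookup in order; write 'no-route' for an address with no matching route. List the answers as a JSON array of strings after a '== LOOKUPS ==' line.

Trace:
  add 48.113.16.0/24 -> H2 at depth 24
  add 0.0.0.0/0 -> H3 at depth 0
  add 191.197.229.0/28 -> H1 at depth 28
  add 0.0.0.0/0 -> H3 at depth 0
  Q 48.113.16.1: descend 001100000111000100010000 ; hops seen [H3,H2] ; pick H2
  add 191.197.0.0/16 -> H0 at depth 16
  Q 191.197.229.5: descend 1011111111000101111001010000 ; hops seen [H3,H0,H1] ; pick H1
  add 0.0.0.0/0 -> H2 at depth 0
  add 191.192.0.0/11 -> H2 at depth 11
  del 191.197.229.0/28 (clear depth 28)
  Q 191.197.108.147: descend 1011111111000101 ; hops seen [H2,H2,H0] ; pick H0
  Q 112.105.54.72: descend 0 ; hops seen [H2] ; pick H2

== LOOKUPS ==
["H2","H1","H0","H2"]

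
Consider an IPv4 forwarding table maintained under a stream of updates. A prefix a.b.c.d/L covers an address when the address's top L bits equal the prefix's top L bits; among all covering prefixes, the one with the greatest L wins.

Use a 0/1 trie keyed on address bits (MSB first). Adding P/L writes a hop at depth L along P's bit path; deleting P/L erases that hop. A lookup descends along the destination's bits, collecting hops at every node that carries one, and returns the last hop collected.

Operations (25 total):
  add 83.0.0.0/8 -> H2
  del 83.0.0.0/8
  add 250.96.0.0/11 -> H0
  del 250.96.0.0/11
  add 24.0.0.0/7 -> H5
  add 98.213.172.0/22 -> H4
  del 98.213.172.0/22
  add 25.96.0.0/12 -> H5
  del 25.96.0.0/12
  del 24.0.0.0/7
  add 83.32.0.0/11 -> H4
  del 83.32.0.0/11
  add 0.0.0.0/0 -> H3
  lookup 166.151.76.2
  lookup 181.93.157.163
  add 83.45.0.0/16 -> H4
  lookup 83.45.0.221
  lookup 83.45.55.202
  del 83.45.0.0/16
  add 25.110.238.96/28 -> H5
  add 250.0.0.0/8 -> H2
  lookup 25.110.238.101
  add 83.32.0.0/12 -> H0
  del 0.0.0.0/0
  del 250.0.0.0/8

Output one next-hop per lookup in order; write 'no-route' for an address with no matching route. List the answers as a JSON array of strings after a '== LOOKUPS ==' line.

Trace:
  add 83.0.0.0/8 -> H2 at depth 8
  - 83.0.0.0/8 clear@8
  add 250.96.0.0/11 -> H0 at depth 11
  - 250.96.0.0/11 clear@11
  add 24.0.0.0/7 -> H5 at depth 7
  add 98.213.172.0/22 -> H4 at depth 22
  - 98.213.172.0/22 clear@22
  add 25.96.0.0/12 -> H5 at depth 12
  - 25.96.0.0/12 clear@12
  - 24.0.0.0/7 clear@7
  add 83.32.0.0/11 -> H4 at depth 11
  - 83.32.0.0/11 clear@11
  add 0.0.0.0/0 -> H3 at depth 0
  ? 166.151.76.2  path d0:H3→d1:-  best=H3
  ? 181.93.157.163  path d0:H3→d1:-  best=H3
  add 83.45.0.0/16 -> H4 at depth 16
  ? 83.45.0.221  path d0:H3→d1:-→d2:-→d3:-→d4:-→d5:-→d6:-→d7:-→d8:-→d9:-→d10:-→d11:-→d12:-→d13:-→d14:-→d15:-→d16:H4  best=H4
  ? 83.45.55.202  path d0:H3→d1:-→d2:-→d3:-→d4:-→d5:-→d6:-→d7:-→d8:-→d9:-→d10:-→d11:-→d12:-→d13:-→d14:-→d15:-→d16:H4  best=H4
  - 83.45.0.0/16 clear@16
  add 25.110.238.96/28 -> H5 at depth 28
  add 250.0.0.0/8 -> H2 at depth 8
  ? 25.110.238.101  path d0:H3→d1:-→d2:-→d3:-→d4:-→d5:-→d6:-→d7:-→d8:-→d9:-→d10:-→d11:-→d12:-→d13:-→d14:-→d15:-→d16:-→d17:-→d18:-→d19:-→d20:-→d21:-→d22:-→d23:-→d24:-→d25:-→d26:-→d27:-→d28:H5  best=H5
  add 83.32.0.0/12 -> H0 at depth 12
  - 0.0.0.0/0 clear@0
  - 250.0.0.0/8 clear@8

== LOOKUPS ==
["H3","H3","H4","H4","H5"]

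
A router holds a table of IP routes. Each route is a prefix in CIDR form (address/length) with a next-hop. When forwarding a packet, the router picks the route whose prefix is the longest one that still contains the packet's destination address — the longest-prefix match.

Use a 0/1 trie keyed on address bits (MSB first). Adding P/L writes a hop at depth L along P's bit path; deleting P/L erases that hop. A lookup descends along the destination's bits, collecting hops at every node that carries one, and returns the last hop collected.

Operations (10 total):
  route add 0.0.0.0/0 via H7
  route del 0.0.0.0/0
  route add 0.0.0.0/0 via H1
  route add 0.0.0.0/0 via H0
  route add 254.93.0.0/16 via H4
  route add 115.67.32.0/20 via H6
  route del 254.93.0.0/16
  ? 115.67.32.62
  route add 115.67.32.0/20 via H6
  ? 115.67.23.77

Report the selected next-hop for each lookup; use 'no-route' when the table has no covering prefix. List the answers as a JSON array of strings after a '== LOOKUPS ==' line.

Process each operation:
  + 0.0.0.0/0 (H7) depth=0
  del 0.0.0.0/0 (clear depth 0)
  + 0.0.0.0/0 (H1) depth=0
  + 0.0.0.0/0 (H0) depth=0
  + 254.93.0.0/16 (H4) depth=16
  + 115.67.32.0/20 (H6) depth=20
  del 254.93.0.0/16 (clear depth 16)
  lookup 115.67.32.62: bits 01110011010000110010 walk d0:H0→d1:-→d2:-→d3:-→d4:-→d5:-→d6:-→d7:-→d8:-→d9:-→d10:-→d11:-→d12:-→d13:-→d14:-→d15:-→d16:-→d17:-→d18:-→d19:-→d20:H6 -> H6
  + 115.67.32.0/20 (H6) depth=20
  lookup 115.67.23.77: bits 011100110100001100 walk d0:H0→d1:-→d2:-→d3:-→d4:-→d5:-→d6:-→d7:-→d8:-→d9:-→d10:-→d11:-→d12:-→d13:-→d14:-→d15:-→d16:-→d17:-→d18:- -> H0

== LOOKUPS ==
["H6","H0"]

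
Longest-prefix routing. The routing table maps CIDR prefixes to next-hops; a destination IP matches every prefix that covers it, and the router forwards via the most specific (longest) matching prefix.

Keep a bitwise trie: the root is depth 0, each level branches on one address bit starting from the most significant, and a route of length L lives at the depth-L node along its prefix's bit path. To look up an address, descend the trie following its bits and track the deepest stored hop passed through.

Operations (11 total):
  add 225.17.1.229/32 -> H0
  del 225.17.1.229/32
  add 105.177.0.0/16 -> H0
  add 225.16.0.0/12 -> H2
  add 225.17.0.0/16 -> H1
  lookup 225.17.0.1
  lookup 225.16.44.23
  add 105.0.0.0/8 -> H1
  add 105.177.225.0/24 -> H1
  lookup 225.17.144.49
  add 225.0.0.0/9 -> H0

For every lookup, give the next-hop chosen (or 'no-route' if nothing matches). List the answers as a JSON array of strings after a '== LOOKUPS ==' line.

Process each operation:
  add 225.17.1.229/32 -> H0 at depth 32
  - 225.17.1.229/32 clear@32
  add 105.177.0.0/16 -> H0 at depth 16
  add 225.16.0.0/12 -> H2 at depth 12
  add 225.17.0.0/16 -> H1 at depth 16
  Q 225.17.0.1: descend 11100001000100010000000 ; hops seen [H2,H1] ; pick H1
  Q 225.16.44.23: descend 111000010001000 ; hops seen [H2] ; pick H2
  add 105.0.0.0/8 -> H1 at depth 8
  add 105.177.225.0/24 -> H1 at depth 24
  Q 225.17.144.49: descend 1110000100010001 ; hops seen [H2,H1] ; pick H1
  add 225.0.0.0/9 -> H0 at depth 9

== LOOKUPS ==
["H1","H2","H1"]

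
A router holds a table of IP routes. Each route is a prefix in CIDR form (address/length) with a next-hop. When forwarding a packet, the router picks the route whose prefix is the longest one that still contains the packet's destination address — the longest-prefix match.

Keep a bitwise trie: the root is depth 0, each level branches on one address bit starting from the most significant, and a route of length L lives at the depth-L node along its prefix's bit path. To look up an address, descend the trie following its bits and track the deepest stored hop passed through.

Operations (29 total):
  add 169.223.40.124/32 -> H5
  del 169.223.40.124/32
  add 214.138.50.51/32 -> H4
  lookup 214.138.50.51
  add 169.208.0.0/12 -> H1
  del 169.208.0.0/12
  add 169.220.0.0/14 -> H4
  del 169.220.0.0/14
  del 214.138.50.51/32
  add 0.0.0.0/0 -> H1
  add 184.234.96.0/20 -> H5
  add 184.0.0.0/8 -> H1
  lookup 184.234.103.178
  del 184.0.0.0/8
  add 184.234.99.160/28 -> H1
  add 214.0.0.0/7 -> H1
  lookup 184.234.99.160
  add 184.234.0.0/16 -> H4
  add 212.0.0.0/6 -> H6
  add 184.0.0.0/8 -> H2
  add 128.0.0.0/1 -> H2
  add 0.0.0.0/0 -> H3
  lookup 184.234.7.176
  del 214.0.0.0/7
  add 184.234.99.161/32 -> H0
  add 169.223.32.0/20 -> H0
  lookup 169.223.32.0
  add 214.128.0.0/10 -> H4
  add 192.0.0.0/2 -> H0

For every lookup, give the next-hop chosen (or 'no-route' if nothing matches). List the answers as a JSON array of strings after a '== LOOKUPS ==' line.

Trace:
  + 169.223.40.124/32 (H5) depth=32
  - 169.223.40.124/32 clear@32
  + 214.138.50.51/32 (H4) depth=32
  Q 214.138.50.51: descend 11010110100010100011001000110011 ; hops seen [H4] ; pick H4
  + 169.208.0.0/12 (H1) depth=12
  - 169.208.0.0/12 clear@12
  + 169.220.0.0/14 (H4) depth=14
  - 169.220.0.0/14 clear@14
  - 214.138.50.51/32 clear@32
  + 0.0.0.0/0 (H1) depth=0
  + 184.234.96.0/20 (H5) depth=20
  + 184.0.0.0/8 (H1) depth=8
  Q 184.234.103.178: descend 10111000111010100110 ; hops seen [H1,H1,H5] ; pick H5
  - 184.0.0.0/8 clear@8
  + 184.234.99.160/28 (H1) depth=28
  + 214.0.0.0/7 (H1) depth=7
  Q 184.234.99.160: descend 1011100011101010011000111010 ; hops seen [H1,H5,H1] ; pick H1
  + 184.234.0.0/16 (H4) depth=16
  + 212.0.0.0/6 (H6) depth=6
  + 184.0.0.0/8 (H2) depth=8
  + 128.0.0.0/1 (H2) depth=1
  + 0.0.0.0/0 (H3) depth=0
  Q 184.234.7.176: descend 10111000111010100 ; hops seen [H3,H2,H2,H4] ; pick H4
  - 214.0.0.0/7 clear@7
  + 184.234.99.161/32 (H0) depth=32
  + 169.223.32.0/20 (H0) depth=20
  Q 169.223.32.0: descend 10101001110111110010 ; hops seen [H3,H2,H0] ; pick H0
  + 214.128.0.0/10 (H4) depth=10
  + 192.0.0.0/2 (H0) depth=2

== LOOKUPS ==
["H4","H5","H1","H4","H0"]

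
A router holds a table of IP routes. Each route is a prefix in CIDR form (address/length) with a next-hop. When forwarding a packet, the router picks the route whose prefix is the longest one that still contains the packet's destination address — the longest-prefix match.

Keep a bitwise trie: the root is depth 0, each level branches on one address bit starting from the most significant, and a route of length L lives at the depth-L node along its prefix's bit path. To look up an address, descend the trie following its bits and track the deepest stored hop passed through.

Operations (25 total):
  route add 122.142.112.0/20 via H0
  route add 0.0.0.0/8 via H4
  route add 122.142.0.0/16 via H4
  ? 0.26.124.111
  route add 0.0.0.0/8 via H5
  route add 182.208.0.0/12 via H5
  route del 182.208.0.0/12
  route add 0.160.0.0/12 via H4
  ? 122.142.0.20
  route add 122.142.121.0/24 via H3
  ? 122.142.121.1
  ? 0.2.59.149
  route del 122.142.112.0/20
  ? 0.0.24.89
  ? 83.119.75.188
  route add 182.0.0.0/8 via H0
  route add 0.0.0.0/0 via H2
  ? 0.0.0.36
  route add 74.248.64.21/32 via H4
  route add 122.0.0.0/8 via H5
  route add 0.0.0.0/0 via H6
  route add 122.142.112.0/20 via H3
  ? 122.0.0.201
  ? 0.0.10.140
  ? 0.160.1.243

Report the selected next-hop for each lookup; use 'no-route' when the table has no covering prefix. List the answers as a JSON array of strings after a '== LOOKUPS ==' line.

Apply in order:
  add 122.142.112.0/20 -> H0 at depth 20
  add 0.0.0.0/8 -> H4 at depth 8
  add 122.142.0.0/16 -> H4 at depth 16
  ? 0.26.124.111  path d0:-→d1:-→d2:-→d3:-→d4:-→d5:-→d6:-→d7:-→d8:H4  best=H4
  add 0.0.0.0/8 -> H5 at depth 8
  add 182.208.0.0/12 -> H5 at depth 12
  del 182.208.0.0/12 (clear depth 12)
  add 0.160.0.0/12 -> H4 at depth 12
  ? 122.142.0.20  path d0:-→d1:-→d2:-→d3:-→d4:-→d5:-→d6:-→d7:-→d8:-→d9:-→d10:-→d11:-→d12:-→d13:-→d14:-→d15:-→d16:H4→d17:-  best=H4
  add 122.142.121.0/24 -> H3 at depth 24
  ? 122.142.121.1  path d0:-→d1:-→d2:-→d3:-→d4:-→d5:-→d6:-→d7:-→d8:-→d9:-→d10:-→d11:-→d12:-→d13:-→d14:-→d15:-→d16:H4→d17:-→d18:-→d19:-→d20:H0→d21:-→d22:-→d23:-→d24:H3  best=H3
  ? 0.2.59.149  path d0:-→d1:-→d2:-→d3:-→d4:-→d5:-→d6:-→d7:-→d8:H5  best=H5
  del 122.142.112.0/20 (clear depth 20)
  ? 0.0.24.89  path d0:-→d1:-→d2:-→d3:-→d4:-→d5:-→d6:-→d7:-→d8:H5  best=H5
  ? 83.119.75.188  path d0:-→d1:-→d2:-  best=no-route
  add 182.0.0.0/8 -> H0 at depth 8
  add 0.0.0.0/0 -> H2 at depth 0
  ? 0.0.0.36  path d0:H2→d1:-→d2:-→d3:-→d4:-→d5:-→d6:-→d7:-→d8:H5  best=H5
  add 74.248.64.21/32 -> H4 at depth 32
  add 122.0.0.0/8 -> H5 at depth 8
  add 0.0.0.0/0 -> H6 at depth 0
  add 122.142.112.0/20 -> H3 at depth 20
  ? 122.0.0.201  path d0:H6→d1:-→d2:-→d3:-→d4:-→d5:-→d6:-→d7:-→d8:H5  best=H5
  ? 0.0.10.140  path d0:H6→d1:-→d2:-→d3:-→d4:-→d5:-→d6:-→d7:-→d8:H5  best=H5
  ? 0.160.1.243  path d0:H6→d1:-→d2:-→d3:-→d4:-→d5:-→d6:-→d7:-→d8:H5→d9:-→d10:-→d11:-→d12:H4  best=H4

== LOOKUPS ==
["H4","H4","H3","H5","H5","no-route","H5","H5","H5","H4"]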